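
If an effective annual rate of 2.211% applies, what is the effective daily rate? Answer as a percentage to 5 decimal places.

The per-day rate i satisfies (1 + i)^365 = 1 + 0.02211.
i = 1.02211^(1/365) − 1 = 0.0000599 = 0.00599%.

0.00599%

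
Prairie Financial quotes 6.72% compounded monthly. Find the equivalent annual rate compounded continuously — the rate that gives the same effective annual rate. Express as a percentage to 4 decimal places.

6.7013%

EAR = (1 + 0.0672/12)^12 − 1 = 0.069309.
Equivalent continuous rate: r = ln(1 + 0.069309) = 0.067013 = 6.7013%.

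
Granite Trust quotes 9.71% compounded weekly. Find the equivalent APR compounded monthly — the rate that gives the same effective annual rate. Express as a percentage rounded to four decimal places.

EAR = (1 + 0.0971/52)^52 − 1 = 0.101871.
Solve (1 + r/12)^12 = 1.101871: r/12 = 1.101871^(1/12) − 1 = 0.008117, so r = 0.097403 = 9.7403%.

9.7403%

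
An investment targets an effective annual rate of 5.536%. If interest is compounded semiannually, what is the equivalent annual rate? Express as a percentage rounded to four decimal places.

5.4614%

(1 + r/2)^2 − 1 = 0.05536, so 1 + r/2 = 1.05536^(1/2).
r/2 = 0.027307, so r = 0.054614 = 5.4614%.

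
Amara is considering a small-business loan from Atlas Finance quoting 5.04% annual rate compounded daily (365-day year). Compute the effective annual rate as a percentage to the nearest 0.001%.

5.169%

EAR = (1 + 0.0504/365)^365 − 1.
= 1.051688 − 1 = 5.169%.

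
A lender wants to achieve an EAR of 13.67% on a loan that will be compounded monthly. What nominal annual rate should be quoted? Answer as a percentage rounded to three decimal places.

(1 + r/12)^12 − 1 = 0.1367, so 1 + r/12 = 1.1367^(1/12).
r/12 = 0.010735, so r = 0.128816 = 12.882%.

12.882%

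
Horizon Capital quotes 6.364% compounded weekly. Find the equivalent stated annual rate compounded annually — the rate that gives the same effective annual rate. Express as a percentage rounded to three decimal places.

6.567%

EAR = (1 + 0.06364/52)^52 − 1 = 0.065667.
Compounded annually, the equivalent nominal rate is the EAR itself: 6.567%.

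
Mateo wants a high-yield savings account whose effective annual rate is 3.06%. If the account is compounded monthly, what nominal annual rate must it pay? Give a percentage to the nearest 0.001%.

(1 + r/12)^12 − 1 = 0.0306, so 1 + r/12 = 1.0306^(1/12).
r/12 = 0.002515, so r = 0.030179 = 3.018%.

3.018%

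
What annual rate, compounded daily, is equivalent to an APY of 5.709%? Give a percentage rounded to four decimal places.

(1 + r/365)^365 − 1 = 0.05709, so 1 + r/365 = 1.05709^(1/365).
r/365 = 0.000152, so r = 0.055524 = 5.5524%.

5.5524%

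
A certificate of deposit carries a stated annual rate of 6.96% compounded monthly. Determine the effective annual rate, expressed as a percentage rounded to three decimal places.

7.186%

EAR = (1 + 0.0696/12)^12 − 1.
= (1 + 0.005800)^12 − 1 = 1.071864 − 1 = 7.186%.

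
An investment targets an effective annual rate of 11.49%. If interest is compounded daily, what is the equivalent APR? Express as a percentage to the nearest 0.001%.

10.878%

(1 + r/365)^365 − 1 = 0.1149, so 1 + r/365 = 1.1149^(1/365).
r/365 = 0.000298, so r = 0.108781 = 10.878%.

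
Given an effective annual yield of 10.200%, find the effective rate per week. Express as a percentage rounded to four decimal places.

The per-week rate i satisfies (1 + i)^52 = 1 + 0.10200.
i = 1.10200^(1/52) − 1 = 0.0018696 = 0.1870%.

0.1870%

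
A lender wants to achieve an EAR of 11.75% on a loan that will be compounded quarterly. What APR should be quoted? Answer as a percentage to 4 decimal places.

(1 + r/4)^4 − 1 = 0.1175, so 1 + r/4 = 1.1175^(1/4).
r/4 = 0.028163, so r = 0.112651 = 11.2651%.

11.2651%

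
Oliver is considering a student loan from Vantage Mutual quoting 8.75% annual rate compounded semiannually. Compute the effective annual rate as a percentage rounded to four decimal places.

EAR = (1 + 0.0875/2)^2 − 1.
= (1 + 0.043750)^2 − 1 = 1.089414 − 1 = 8.9414%.

8.9414%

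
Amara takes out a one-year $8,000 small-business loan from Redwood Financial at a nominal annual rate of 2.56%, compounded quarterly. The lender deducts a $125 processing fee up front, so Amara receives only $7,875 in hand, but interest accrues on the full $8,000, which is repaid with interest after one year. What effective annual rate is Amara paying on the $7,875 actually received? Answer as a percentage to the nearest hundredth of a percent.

4.21%

Amount owed after one year: 8,000 × (1 + 0.0256/4)^4 = 8,000 × 1.025847 = $8,206.77.
Effective rate on net proceeds: 8,206.77 / 7,875 − 1 = 0.042130 = 4.21%.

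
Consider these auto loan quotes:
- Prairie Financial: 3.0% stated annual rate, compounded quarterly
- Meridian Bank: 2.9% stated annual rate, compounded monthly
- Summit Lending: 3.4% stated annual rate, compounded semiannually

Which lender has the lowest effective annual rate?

Prairie Financial: (1 + 0.030/4)^4 − 1 = 3.034%
Meridian Bank: (1 + 0.029/12)^12 − 1 = 2.939%
Summit Lending: (1 + 0.034/2)^2 − 1 = 3.429%
The lowest effective annual rate is Meridian Bank at 2.939%.

Meridian Bank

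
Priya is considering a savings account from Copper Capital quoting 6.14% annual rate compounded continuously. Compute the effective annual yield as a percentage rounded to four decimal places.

6.3324%

With continuous compounding, EAR = e^0.0614 − 1.
e^0.0614 = 1.063324, so EAR = 0.063324 = 6.3324%.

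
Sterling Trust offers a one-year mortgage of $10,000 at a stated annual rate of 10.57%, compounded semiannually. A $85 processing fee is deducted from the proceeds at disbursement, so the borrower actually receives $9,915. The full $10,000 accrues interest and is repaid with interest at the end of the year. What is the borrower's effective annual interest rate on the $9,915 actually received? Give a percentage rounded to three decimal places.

11.800%

Amount owed after one year: 10,000 × (1 + 0.1057/2)^2 = 10,000 × 1.108493 = $11,084.93.
Effective rate on net proceeds: 11,084.93 / 9,915 − 1 = 0.117996 = 11.800%.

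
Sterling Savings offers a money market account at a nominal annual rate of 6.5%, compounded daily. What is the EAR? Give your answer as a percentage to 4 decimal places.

EAR = (1 + 0.065/365)^365 − 1.
= (1 + 0.000178)^365 − 1 = 1.067153 − 1 = 6.7153%.

6.7153%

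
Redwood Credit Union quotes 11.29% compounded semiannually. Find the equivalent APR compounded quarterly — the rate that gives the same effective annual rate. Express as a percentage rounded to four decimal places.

11.1350%

EAR = (1 + 0.1129/2)^2 − 1 = 0.116087.
Solve (1 + r/4)^4 = 1.116087: r/4 = 1.116087^(1/4) − 1 = 0.027838, so r = 0.111350 = 11.1350%.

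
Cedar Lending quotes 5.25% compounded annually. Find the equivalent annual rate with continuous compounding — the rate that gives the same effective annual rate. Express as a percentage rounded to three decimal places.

Compounded annually, EAR = nominal = 0.052500.
Equivalent continuous rate: r = ln(1 + 0.052500) = 0.051168 = 5.117%.

5.117%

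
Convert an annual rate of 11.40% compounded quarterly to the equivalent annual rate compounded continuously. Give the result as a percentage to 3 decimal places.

11.241%

EAR = (1 + 0.1140/4)^4 − 1 = 0.118967.
Equivalent continuous rate: r = ln(1 + 0.118967) = 0.112406 = 11.241%.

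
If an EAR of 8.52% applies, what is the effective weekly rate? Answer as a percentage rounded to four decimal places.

0.1574%

The per-week rate i satisfies (1 + i)^52 = 1 + 0.0852.
i = 1.0852^(1/52) − 1 = 0.0015736 = 0.1574%.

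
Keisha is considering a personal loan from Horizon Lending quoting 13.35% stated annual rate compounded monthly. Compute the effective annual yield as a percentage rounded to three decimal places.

EAR = (1 + 0.1335/12)^12 − 1.
= (1 + 0.011125)^12 − 1 = 1.141979 − 1 = 14.198%.

14.198%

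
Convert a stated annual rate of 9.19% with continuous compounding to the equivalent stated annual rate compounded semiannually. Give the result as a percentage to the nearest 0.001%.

EAR under continuous compounding: e^0.0919 − 1 = 0.096255.
Solve (1 + r/2)^2 = 1.096255: r/2 = 1.096255^(1/2) − 1 = 0.047022, so r = 0.094044 = 9.404%.

9.404%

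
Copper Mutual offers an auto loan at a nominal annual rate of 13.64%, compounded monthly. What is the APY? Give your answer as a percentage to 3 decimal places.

EAR = (1 + 0.1364/12)^12 − 1.
= (1 + 0.011367)^12 − 1 = 1.145259 − 1 = 14.526%.

14.526%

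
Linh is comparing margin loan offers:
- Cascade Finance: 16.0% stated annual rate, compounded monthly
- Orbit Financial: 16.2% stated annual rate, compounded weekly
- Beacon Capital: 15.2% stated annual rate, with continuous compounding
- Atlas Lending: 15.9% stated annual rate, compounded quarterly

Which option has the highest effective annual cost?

Cascade Finance: (1 + 0.160/12)^12 − 1 = 17.227%
Orbit Financial: (1 + 0.162/52)^52 − 1 = 17.556%
Beacon Capital: e^0.152 − 1 = 16.416%
Atlas Lending: (1 + 0.159/4)^4 − 1 = 16.873%
The highest effective annual rate is Orbit Financial at 17.556%.

Orbit Financial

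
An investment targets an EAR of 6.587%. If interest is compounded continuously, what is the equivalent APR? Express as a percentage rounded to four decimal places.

Continuous: nominal r satisfies e^r − 1 = 0.06587.
r = ln(1 + 0.06587) = ln(1.06587) = 0.063791 = 6.3791%.

6.3791%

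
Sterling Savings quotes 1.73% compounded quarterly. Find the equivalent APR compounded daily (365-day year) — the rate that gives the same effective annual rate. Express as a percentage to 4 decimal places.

EAR = (1 + 0.0173/4)^4 − 1 = 0.017413.
Solve (1 + r/365)^365 = 1.017413: r/365 = 1.017413^(1/365) − 1 = 0.000047, so r = 0.017263 = 1.7263%.

1.7263%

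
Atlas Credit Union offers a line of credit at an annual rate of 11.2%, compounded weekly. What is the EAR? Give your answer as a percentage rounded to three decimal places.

11.838%

EAR = (1 + 0.112/52)^52 − 1.
= (1 + 0.002154)^52 − 1 = 1.118378 − 1 = 11.838%.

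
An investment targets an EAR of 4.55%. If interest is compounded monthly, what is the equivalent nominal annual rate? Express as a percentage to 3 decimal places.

4.458%

(1 + r/12)^12 − 1 = 0.0455, so 1 + r/12 = 1.0455^(1/12).
r/12 = 0.003715, so r = 0.044578 = 4.458%.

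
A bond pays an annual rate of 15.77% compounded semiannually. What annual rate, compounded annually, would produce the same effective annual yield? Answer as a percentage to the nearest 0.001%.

EAR = (1 + 0.1577/2)^2 − 1 = 0.163917.
Compounded annually, the equivalent nominal rate is the EAR itself: 16.392%.

16.392%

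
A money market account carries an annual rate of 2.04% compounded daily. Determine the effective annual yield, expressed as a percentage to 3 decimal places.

2.061%

EAR = (1 + 0.0204/365)^365 − 1.
= (1 + 0.000056)^365 − 1 = 1.020609 − 1 = 2.061%.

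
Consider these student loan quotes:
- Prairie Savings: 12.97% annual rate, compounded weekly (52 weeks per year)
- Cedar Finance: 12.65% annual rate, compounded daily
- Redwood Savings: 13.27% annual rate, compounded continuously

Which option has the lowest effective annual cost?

Prairie Savings: (1 + 0.1297/52)^52 − 1 = 13.830%
Cedar Finance: (1 + 0.1265/365)^365 − 1 = 13.482%
Redwood Savings: e^0.1327 − 1 = 14.191%
The lowest effective annual rate is Cedar Finance at 13.482%.

Cedar Finance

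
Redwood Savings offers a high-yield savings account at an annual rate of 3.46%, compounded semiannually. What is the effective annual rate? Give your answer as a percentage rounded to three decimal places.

3.490%

EAR = (1 + 0.0346/2)^2 − 1.
= 1.034899 − 1 = 3.490%.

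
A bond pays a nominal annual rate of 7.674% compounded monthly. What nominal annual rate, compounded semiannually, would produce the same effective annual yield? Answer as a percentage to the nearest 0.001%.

EAR = (1 + 0.07674/12)^12 − 1 = 0.079498.
Solve (1 + r/2)^2 = 1.079498: r/2 = 1.079498^(1/2) − 1 = 0.038989, so r = 0.077977 = 7.798%.

7.798%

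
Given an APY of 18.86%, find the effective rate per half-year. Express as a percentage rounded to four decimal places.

9.0229%

The per-half-year rate i satisfies (1 + i)^2 = 1 + 0.1886.
i = 1.1886^(1/2) − 1 = 0.0902293 = 9.0229%.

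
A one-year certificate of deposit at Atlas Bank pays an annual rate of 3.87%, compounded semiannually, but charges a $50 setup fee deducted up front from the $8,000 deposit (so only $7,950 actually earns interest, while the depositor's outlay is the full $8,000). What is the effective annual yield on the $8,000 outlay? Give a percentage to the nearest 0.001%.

3.258%

Value after one year: 7,950 × (1 + 0.0387/2)^2 = 7,950 × 1.039074 = $8,260.64.
Effective yield on the $8,000 outlay: 8,260.64 / 8,000 − 1 = 0.032580 = 3.258%.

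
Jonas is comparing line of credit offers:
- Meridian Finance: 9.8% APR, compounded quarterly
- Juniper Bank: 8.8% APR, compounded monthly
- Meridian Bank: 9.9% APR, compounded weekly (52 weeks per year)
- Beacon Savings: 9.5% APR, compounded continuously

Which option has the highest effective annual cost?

Meridian Finance: (1 + 0.098/4)^4 − 1 = 10.166%
Juniper Bank: (1 + 0.088/12)^12 − 1 = 9.164%
Meridian Bank: (1 + 0.099/52)^52 − 1 = 10.396%
Beacon Savings: e^0.095 − 1 = 9.966%
The highest effective annual rate is Meridian Bank at 10.396%.

Meridian Bank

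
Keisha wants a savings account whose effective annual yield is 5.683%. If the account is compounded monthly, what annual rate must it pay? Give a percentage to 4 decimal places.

5.5401%

(1 + r/12)^12 − 1 = 0.05683, so 1 + r/12 = 1.05683^(1/12).
r/12 = 0.004617, so r = 0.055401 = 5.5401%.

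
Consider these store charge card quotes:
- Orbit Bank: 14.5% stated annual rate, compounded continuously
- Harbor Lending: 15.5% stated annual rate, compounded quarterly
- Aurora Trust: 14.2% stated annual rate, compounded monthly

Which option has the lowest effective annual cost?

Orbit Bank: e^0.145 − 1 = 15.604%
Harbor Lending: (1 + 0.155/4)^4 − 1 = 16.424%
Aurora Trust: (1 + 0.142/12)^12 − 1 = 15.162%
The lowest effective annual rate is Aurora Trust at 15.162%.

Aurora Trust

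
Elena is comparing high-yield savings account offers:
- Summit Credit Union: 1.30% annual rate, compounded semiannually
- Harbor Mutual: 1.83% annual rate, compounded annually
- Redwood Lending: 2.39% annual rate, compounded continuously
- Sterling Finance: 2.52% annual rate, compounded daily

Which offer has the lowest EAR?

Summit Credit Union

Summit Credit Union: (1 + 0.0130/2)^2 − 1 = 1.304%
Harbor Mutual: compounded annually, EAR = 1.830%
Redwood Lending: e^0.0239 − 1 = 2.419%
Sterling Finance: (1 + 0.0252/365)^365 − 1 = 2.552%
The lowest effective annual rate is Summit Credit Union at 1.304%.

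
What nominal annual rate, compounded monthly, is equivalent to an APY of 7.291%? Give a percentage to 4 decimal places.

7.0581%

(1 + r/12)^12 − 1 = 0.07291, so 1 + r/12 = 1.07291^(1/12).
r/12 = 0.005882, so r = 0.070581 = 7.0581%.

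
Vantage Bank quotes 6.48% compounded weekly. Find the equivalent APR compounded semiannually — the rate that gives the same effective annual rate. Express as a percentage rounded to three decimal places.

EAR = (1 + 0.0648/52)^52 − 1 = 0.066903.
Solve (1 + r/2)^2 = 1.066903: r/2 = 1.066903^(1/2) − 1 = 0.032910, so r = 0.065820 = 6.582%.

6.582%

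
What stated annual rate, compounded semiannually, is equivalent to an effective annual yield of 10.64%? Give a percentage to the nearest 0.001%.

(1 + r/2)^2 − 1 = 0.1064, so 1 + r/2 = 1.1064^(1/2).
r/2 = 0.051856, so r = 0.103711 = 10.371%.

10.371%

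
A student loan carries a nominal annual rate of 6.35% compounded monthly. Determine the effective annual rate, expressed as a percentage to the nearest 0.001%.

6.538%

EAR = (1 + 0.0635/12)^12 − 1.
= (1 + 0.005292)^12 − 1 = 1.065381 − 1 = 6.538%.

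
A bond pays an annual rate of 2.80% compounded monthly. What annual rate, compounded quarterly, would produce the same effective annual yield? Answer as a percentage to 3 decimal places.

EAR = (1 + 0.0280/12)^12 − 1 = 0.028362.
Solve (1 + r/4)^4 = 1.028362: r/4 = 1.028362^(1/4) − 1 = 0.007016, so r = 0.028065 = 2.807%.

2.807%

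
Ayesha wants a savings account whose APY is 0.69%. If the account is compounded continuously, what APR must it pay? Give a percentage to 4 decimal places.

0.6876%

Continuous: nominal r satisfies e^r − 1 = 0.0069.
r = ln(1 + 0.0069) = ln(1.0069) = 0.006876 = 0.6876%.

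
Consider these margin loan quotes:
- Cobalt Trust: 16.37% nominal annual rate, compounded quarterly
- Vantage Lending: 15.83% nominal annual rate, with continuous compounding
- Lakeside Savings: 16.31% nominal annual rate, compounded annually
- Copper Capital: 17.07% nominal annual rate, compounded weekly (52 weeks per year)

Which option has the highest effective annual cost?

Copper Capital

Cobalt Trust: (1 + 0.1637/4)^4 − 1 = 17.403%
Vantage Lending: e^0.1583 − 1 = 17.152%
Lakeside Savings: compounded annually, EAR = 16.310%
Copper Capital: (1 + 0.1707/52)^52 − 1 = 18.580%
The highest effective annual rate is Copper Capital at 18.580%.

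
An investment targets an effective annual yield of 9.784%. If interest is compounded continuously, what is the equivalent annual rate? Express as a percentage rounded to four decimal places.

9.3345%

Continuous: nominal r satisfies e^r − 1 = 0.09784.
r = ln(1 + 0.09784) = ln(1.09784) = 0.093345 = 9.3345%.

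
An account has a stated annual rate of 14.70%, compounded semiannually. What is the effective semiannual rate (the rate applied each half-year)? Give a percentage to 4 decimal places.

With a nominal annual rate compounded semiannually, the periodic rate is the nominal rate divided by 2.
i = 0.1470 / 2 = 0.0735000 = 7.3500%.

7.3500%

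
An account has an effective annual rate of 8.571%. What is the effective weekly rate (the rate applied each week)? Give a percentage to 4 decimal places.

0.1583%

The per-week rate i satisfies (1 + i)^52 = 1 + 0.08571.
i = 1.08571^(1/52) − 1 = 0.0015827 = 0.1583%.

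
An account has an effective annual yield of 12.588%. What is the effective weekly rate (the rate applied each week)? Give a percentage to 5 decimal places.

The per-week rate i satisfies (1 + i)^52 = 1 + 0.12588.
i = 1.12588^(1/52) − 1 = 0.0022827 = 0.22827%.

0.22827%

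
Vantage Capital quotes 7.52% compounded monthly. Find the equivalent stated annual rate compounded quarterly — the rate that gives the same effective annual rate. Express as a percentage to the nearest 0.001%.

7.567%

EAR = (1 + 0.0752/12)^12 − 1 = 0.077847.
Solve (1 + r/4)^4 = 1.077847: r/4 = 1.077847^(1/4) − 1 = 0.018918, so r = 0.075672 = 7.567%.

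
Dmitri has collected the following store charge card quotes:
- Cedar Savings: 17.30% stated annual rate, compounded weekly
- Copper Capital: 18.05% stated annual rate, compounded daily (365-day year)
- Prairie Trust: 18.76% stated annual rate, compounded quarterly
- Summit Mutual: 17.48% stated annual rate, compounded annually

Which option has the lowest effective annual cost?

Cedar Savings: (1 + 0.1730/52)^52 − 1 = 18.852%
Copper Capital: (1 + 0.1805/365)^365 − 1 = 19.776%
Prairie Trust: (1 + 0.1876/4)^4 − 1 = 20.122%
Summit Mutual: compounded annually, EAR = 17.480%
The lowest effective annual rate is Summit Mutual at 17.480%.

Summit Mutual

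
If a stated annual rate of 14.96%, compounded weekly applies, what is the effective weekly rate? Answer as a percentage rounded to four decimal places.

With a nominal annual rate compounded weekly, the periodic rate is the nominal rate divided by 52.
i = 0.1496 / 52 = 0.0028769 = 0.2877%.

0.2877%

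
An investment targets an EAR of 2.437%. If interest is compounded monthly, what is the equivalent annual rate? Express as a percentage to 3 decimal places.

2.410%

(1 + r/12)^12 − 1 = 0.02437, so 1 + r/12 = 1.02437^(1/12).
r/12 = 0.002008, so r = 0.024102 = 2.410%.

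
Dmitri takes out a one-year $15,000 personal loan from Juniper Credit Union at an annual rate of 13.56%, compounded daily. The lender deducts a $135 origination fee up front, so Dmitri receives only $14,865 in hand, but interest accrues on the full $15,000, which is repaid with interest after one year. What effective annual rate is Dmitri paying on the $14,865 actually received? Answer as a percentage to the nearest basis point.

Amount owed after one year: 15,000 × (1 + 0.1356/365)^365 = 15,000 × 1.145195 = $17,177.92.
Effective rate on net proceeds: 17,177.92 / 14,865 − 1 = 0.155595 = 15.56%.

15.56%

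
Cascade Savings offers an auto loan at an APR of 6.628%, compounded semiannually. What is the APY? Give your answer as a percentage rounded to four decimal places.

EAR = (1 + 0.06628/2)^2 − 1.
= (1 + 0.033140)^2 − 1 = 1.067378 − 1 = 6.7378%.

6.7378%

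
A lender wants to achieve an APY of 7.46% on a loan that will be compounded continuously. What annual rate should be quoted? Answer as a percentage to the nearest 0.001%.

Continuous: nominal r satisfies e^r − 1 = 0.0746.
r = ln(1 + 0.0746) = ln(1.0746) = 0.071948 = 7.195%.

7.195%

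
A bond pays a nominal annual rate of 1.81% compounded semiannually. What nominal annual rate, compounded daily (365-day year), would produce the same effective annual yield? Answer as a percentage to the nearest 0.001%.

1.802%

EAR = (1 + 0.0181/2)^2 − 1 = 0.018182.
Solve (1 + r/365)^365 = 1.018182: r/365 = 1.018182^(1/365) − 1 = 0.000049, so r = 0.018019 = 1.802%.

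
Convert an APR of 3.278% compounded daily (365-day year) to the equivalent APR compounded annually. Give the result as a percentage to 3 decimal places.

EAR = (1 + 0.03278/365)^365 − 1 = 0.033322.
Compounded annually, the equivalent nominal rate is the EAR itself: 3.332%.

3.332%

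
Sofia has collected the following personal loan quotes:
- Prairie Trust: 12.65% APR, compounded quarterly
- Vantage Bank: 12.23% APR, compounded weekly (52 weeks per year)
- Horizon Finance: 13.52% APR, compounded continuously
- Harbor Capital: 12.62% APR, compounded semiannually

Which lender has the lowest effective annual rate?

Prairie Trust: (1 + 0.1265/4)^4 − 1 = 13.263%
Vantage Bank: (1 + 0.1223/52)^52 − 1 = 12.993%
Horizon Finance: e^0.1352 − 1 = 14.477%
Harbor Capital: (1 + 0.1262/2)^2 − 1 = 13.018%
The lowest effective annual rate is Vantage Bank at 12.993%.

Vantage Bank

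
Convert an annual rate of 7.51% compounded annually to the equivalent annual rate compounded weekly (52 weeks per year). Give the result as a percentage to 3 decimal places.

Compounded annually, EAR = nominal = 0.075100.
Solve (1 + r/52)^52 = 1.075100: r/52 = 1.075100^(1/52) − 1 = 0.001394, so r = 0.072464 = 7.246%.

7.246%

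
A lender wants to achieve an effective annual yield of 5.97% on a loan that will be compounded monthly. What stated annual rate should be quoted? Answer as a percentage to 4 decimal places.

5.8126%

(1 + r/12)^12 − 1 = 0.0597, so 1 + r/12 = 1.0597^(1/12).
r/12 = 0.004844, so r = 0.058126 = 5.8126%.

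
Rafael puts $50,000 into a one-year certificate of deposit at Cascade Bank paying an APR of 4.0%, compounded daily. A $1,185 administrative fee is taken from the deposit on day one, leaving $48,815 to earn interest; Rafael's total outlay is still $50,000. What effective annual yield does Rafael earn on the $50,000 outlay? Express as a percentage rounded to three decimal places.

1.614%

Value after one year: 48,815 × (1 + 0.040/365)^365 = 48,815 × 1.040808 = $50,807.07.
Effective yield on the $50,000 outlay: 50,807.07 / 50,000 − 1 = 0.016141 = 1.614%.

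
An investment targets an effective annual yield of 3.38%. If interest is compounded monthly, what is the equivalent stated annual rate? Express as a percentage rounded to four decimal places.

(1 + r/12)^12 − 1 = 0.0338, so 1 + r/12 = 1.0338^(1/12).
r/12 = 0.002774, so r = 0.033287 = 3.3287%.

3.3287%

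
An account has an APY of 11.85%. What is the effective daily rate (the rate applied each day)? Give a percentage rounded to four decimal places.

The per-day rate i satisfies (1 + i)^365 = 1 + 0.1185.
i = 1.1185^(1/365) − 1 = 0.0003069 = 0.0307%.

0.0307%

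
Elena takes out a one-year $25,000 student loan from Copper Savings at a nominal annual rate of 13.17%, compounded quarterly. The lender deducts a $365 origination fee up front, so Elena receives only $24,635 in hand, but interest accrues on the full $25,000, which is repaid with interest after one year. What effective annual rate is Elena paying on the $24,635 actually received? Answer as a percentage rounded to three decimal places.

Amount owed after one year: 25,000 × (1 + 0.1317/4)^4 = 25,000 × 1.138348 = $28,458.71.
Effective rate on net proceeds: 28,458.71 / 24,635 − 1 = 0.155214 = 15.521%.

15.521%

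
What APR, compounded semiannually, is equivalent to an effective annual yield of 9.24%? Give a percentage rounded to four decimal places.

(1 + r/2)^2 − 1 = 0.0924, so 1 + r/2 = 1.0924^(1/2).
r/2 = 0.045179, so r = 0.090359 = 9.0359%.

9.0359%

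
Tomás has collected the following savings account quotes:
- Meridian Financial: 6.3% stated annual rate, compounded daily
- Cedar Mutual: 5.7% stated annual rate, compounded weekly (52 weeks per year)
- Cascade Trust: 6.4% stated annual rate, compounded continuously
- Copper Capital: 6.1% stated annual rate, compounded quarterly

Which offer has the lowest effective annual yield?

Cedar Mutual

Meridian Financial: (1 + 0.063/365)^365 − 1 = 6.502%
Cedar Mutual: (1 + 0.057/52)^52 − 1 = 5.862%
Cascade Trust: e^0.064 − 1 = 6.609%
Copper Capital: (1 + 0.061/4)^4 − 1 = 6.241%
The lowest effective annual rate is Cedar Mutual at 5.862%.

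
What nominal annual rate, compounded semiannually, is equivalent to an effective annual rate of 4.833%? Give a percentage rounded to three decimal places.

4.776%

(1 + r/2)^2 − 1 = 0.04833, so 1 + r/2 = 1.04833^(1/2).
r/2 = 0.023880, so r = 0.047760 = 4.776%.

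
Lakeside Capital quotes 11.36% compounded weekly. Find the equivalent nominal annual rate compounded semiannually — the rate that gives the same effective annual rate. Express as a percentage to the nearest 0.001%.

EAR = (1 + 0.1136/52)^52 − 1 = 0.120165.
Solve (1 + r/2)^2 = 1.120165: r/2 = 1.120165^(1/2) − 1 = 0.058379, so r = 0.116757 = 11.676%.

11.676%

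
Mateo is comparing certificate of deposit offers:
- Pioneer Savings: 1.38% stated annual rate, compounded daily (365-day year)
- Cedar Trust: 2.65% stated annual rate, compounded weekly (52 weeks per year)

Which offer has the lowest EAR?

Pioneer Savings: (1 + 0.0138/365)^365 − 1 = 1.390%
Cedar Trust: (1 + 0.0265/52)^52 − 1 = 2.685%
The lowest effective annual rate is Pioneer Savings at 1.390%.

Pioneer Savings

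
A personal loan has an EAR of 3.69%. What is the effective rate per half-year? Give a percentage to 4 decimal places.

The per-half-year rate i satisfies (1 + i)^2 = 1 + 0.0369.
i = 1.0369^(1/2) − 1 = 0.0182829 = 1.8283%.

1.8283%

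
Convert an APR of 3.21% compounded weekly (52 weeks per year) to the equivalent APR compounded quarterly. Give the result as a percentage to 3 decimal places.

EAR = (1 + 0.0321/52)^52 − 1 = 0.032611.
Solve (1 + r/4)^4 = 1.032611: r/4 = 1.032611^(1/4) − 1 = 0.008055, so r = 0.032219 = 3.222%.

3.222%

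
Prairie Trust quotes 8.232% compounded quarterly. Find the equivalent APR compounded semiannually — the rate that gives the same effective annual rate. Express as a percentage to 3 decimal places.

EAR = (1 + 0.08232/4)^4 − 1 = 0.084896.
Solve (1 + r/2)^2 = 1.084896: r/2 = 1.084896^(1/2) − 1 = 0.041584, so r = 0.083167 = 8.317%.

8.317%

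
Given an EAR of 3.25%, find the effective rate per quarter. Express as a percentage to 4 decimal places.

0.8028%

The per-quarter rate i satisfies (1 + i)^4 = 1 + 0.0325.
i = 1.0325^(1/4) − 1 = 0.0080278 = 0.8028%.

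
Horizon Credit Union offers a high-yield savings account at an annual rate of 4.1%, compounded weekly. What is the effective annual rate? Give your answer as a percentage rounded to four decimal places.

4.1835%

EAR = (1 + 0.041/52)^52 − 1.
= (1 + 0.000788)^52 − 1 = 1.041835 − 1 = 4.1835%.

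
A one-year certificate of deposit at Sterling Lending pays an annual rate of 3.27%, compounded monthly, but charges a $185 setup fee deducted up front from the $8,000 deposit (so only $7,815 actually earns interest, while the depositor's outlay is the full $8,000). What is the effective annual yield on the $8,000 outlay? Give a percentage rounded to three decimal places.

Value after one year: 7,815 × (1 + 0.0327/12)^12 = 7,815 × 1.033195 = $8,074.42.
Effective yield on the $8,000 outlay: 8,074.42 / 8,000 − 1 = 0.009302 = 0.930%.

0.930%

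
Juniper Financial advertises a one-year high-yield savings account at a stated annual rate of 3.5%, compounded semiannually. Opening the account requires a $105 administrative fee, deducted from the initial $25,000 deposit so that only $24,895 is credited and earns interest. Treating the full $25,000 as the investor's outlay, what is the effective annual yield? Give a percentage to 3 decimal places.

3.096%

Value after one year: 24,895 × (1 + 0.035/2)^2 = 24,895 × 1.035306 = $25,773.95.
Effective yield on the $25,000 outlay: 25,773.95 / 25,000 − 1 = 0.030958 = 3.096%.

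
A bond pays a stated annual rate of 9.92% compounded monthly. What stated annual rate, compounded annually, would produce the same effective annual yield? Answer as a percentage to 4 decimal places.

10.3837%

EAR = (1 + 0.0992/12)^12 − 1 = 0.103837.
Compounded annually, the equivalent nominal rate is the EAR itself: 10.3837%.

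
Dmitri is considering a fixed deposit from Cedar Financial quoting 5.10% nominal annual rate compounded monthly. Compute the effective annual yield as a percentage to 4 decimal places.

5.2209%

EAR = (1 + 0.0510/12)^12 − 1.
= 1.052209 − 1 = 5.2209%.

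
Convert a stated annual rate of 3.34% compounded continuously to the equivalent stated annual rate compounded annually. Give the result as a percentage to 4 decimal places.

EAR under continuous compounding: e^0.0334 − 1 = 0.033964.
Compounded annually, the equivalent nominal rate is the EAR itself: 3.3964%.

3.3964%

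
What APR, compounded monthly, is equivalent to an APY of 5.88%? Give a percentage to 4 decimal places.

5.7272%

(1 + r/12)^12 − 1 = 0.0588, so 1 + r/12 = 1.0588^(1/12).
r/12 = 0.004773, so r = 0.057272 = 5.7272%.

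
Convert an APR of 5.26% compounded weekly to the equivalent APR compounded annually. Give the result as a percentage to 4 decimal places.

EAR = (1 + 0.0526/52)^52 − 1 = 0.053980.
Compounded annually, the equivalent nominal rate is the EAR itself: 5.3980%.

5.3980%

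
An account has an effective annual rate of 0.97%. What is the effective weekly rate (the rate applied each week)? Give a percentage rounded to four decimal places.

0.0186%

The per-week rate i satisfies (1 + i)^52 = 1 + 0.0097.
i = 1.0097^(1/52) − 1 = 0.0001857 = 0.0186%.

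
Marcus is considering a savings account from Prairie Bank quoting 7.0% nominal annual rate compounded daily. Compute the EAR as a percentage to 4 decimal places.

EAR = (1 + 0.070/365)^365 − 1.
= 1.072501 − 1 = 7.2501%.

7.2501%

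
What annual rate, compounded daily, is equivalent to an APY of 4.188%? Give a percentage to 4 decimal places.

(1 + r/365)^365 − 1 = 0.04188, so 1 + r/365 = 1.04188^(1/365).
r/365 = 0.000112, so r = 0.041029 = 4.1029%.

4.1029%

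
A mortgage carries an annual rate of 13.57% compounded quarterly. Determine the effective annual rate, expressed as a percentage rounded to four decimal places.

14.2763%

EAR = (1 + 0.1357/4)^4 − 1.
= (1 + 0.033925)^4 − 1 = 1.142763 − 1 = 14.2763%.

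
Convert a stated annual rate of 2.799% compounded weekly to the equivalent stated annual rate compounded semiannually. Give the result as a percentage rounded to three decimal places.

2.818%

EAR = (1 + 0.02799/52)^52 − 1 = 0.028378.
Solve (1 + r/2)^2 = 1.028378: r/2 = 1.028378^(1/2) − 1 = 0.014090, so r = 0.028179 = 2.818%.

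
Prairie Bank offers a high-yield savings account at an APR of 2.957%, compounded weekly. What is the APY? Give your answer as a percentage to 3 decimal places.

EAR = (1 + 0.02957/52)^52 − 1.
= (1 + 0.000569)^52 − 1 = 1.030003 − 1 = 3.000%.

3.000%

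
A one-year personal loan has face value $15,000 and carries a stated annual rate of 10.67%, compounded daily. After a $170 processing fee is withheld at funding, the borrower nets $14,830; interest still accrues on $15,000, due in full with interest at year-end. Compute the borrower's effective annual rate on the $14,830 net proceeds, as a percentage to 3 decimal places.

12.534%

Amount owed after one year: 15,000 × (1 + 0.1067/365)^365 = 15,000 × 1.112583 = $16,688.75.
Effective rate on net proceeds: 16,688.75 / 14,830 − 1 = 0.125337 = 12.534%.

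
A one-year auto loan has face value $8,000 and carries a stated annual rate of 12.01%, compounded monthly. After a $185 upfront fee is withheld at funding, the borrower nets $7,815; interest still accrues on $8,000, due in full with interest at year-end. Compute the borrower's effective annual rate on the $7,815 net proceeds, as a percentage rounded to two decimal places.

Amount owed after one year: 8,000 × (1 + 0.1201/12)^12 = 8,000 × 1.126937 = $9,015.49.
Effective rate on net proceeds: 9,015.49 / 7,815 − 1 = 0.153614 = 15.36%.

15.36%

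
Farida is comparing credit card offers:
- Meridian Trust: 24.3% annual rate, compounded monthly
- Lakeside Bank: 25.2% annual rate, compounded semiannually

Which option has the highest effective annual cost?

Meridian Trust: (1 + 0.243/12)^12 − 1 = 27.198%
Lakeside Bank: (1 + 0.252/2)^2 − 1 = 26.788%
The highest effective annual rate is Meridian Trust at 27.198%.

Meridian Trust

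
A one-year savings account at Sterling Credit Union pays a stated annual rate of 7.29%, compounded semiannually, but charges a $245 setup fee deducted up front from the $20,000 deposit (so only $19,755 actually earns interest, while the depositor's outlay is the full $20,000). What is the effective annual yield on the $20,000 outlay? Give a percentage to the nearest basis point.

6.11%

Value after one year: 19,755 × (1 + 0.0729/2)^2 = 19,755 × 1.074229 = $21,221.39.
Effective yield on the $20,000 outlay: 21,221.39 / 20,000 − 1 = 0.061069 = 6.11%.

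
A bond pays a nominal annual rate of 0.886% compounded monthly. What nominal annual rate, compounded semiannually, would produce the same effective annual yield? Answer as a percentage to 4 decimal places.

EAR = (1 + 0.00886/12)^12 − 1 = 0.008896.
Solve (1 + r/2)^2 = 1.008896: r/2 = 1.008896^(1/2) − 1 = 0.004438, so r = 0.008876 = 0.8876%.

0.8876%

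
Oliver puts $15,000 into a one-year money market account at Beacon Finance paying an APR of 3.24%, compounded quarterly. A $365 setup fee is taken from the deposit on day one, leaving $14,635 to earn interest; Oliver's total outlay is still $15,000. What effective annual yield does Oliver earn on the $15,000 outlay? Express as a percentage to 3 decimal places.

Value after one year: 14,635 × (1 + 0.0324/4)^4 = 14,635 × 1.032796 = $15,114.97.
Effective yield on the $15,000 outlay: 15,114.97 / 15,000 − 1 = 0.007664 = 0.766%.

0.766%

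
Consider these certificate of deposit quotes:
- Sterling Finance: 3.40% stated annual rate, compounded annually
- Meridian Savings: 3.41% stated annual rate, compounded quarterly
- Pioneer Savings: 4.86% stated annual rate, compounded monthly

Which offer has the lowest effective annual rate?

Sterling Finance

Sterling Finance: compounded annually, EAR = 3.400%
Meridian Savings: (1 + 0.0341/4)^4 − 1 = 3.454%
Pioneer Savings: (1 + 0.0486/12)^12 − 1 = 4.970%
The lowest effective annual rate is Sterling Finance at 3.400%.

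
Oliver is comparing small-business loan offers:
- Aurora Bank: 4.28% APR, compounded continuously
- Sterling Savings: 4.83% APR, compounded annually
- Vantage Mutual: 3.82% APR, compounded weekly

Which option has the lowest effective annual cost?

Aurora Bank: e^0.0428 − 1 = 4.373%
Sterling Savings: compounded annually, EAR = 4.830%
Vantage Mutual: (1 + 0.0382/52)^52 − 1 = 3.892%
The lowest effective annual rate is Vantage Mutual at 3.892%.

Vantage Mutual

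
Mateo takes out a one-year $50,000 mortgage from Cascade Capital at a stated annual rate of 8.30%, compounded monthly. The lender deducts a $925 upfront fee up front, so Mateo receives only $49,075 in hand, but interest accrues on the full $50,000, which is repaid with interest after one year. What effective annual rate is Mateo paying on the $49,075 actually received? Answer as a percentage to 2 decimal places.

Amount owed after one year: 50,000 × (1 + 0.0830/12)^12 = 50,000 × 1.086231 = $54,311.57.
Effective rate on net proceeds: 54,311.57 / 49,075 − 1 = 0.106705 = 10.67%.

10.67%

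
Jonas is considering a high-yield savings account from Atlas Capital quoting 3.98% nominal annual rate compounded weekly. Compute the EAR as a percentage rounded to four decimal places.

EAR = (1 + 0.0398/52)^52 − 1.
= (1 + 0.000765)^52 − 1 = 1.040587 − 1 = 4.0587%.

4.0587%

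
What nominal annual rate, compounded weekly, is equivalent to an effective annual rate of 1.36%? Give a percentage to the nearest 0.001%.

(1 + r/52)^52 − 1 = 0.0136, so 1 + r/52 = 1.0136^(1/52).
r/52 = 0.000260, so r = 0.013510 = 1.351%.

1.351%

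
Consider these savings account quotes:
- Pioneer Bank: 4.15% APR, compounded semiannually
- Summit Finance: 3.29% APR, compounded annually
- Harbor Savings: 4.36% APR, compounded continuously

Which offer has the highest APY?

Pioneer Bank: (1 + 0.0415/2)^2 − 1 = 4.193%
Summit Finance: compounded annually, EAR = 3.290%
Harbor Savings: e^0.0436 − 1 = 4.456%
The highest effective annual rate is Harbor Savings at 4.456%.

Harbor Savings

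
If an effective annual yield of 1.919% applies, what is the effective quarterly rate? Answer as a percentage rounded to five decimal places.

The per-quarter rate i satisfies (1 + i)^4 = 1 + 0.01919.
i = 1.01919^(1/4) − 1 = 0.0047634 = 0.47634%.

0.47634%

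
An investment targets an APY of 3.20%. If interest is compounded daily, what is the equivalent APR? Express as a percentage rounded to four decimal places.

(1 + r/365)^365 − 1 = 0.0320, so 1 + r/365 = 1.0320^(1/365).
r/365 = 0.000086, so r = 0.031500 = 3.1500%.

3.1500%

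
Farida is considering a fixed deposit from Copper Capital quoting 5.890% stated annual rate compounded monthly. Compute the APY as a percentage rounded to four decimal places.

EAR = (1 + 0.05890/12)^12 − 1.
= 1.060516 − 1 = 6.0516%.

6.0516%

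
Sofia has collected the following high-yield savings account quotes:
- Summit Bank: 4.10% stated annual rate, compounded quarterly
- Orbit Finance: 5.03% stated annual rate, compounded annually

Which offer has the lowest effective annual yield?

Summit Bank

Summit Bank: (1 + 0.0410/4)^4 − 1 = 4.163%
Orbit Finance: compounded annually, EAR = 5.030%
The lowest effective annual rate is Summit Bank at 4.163%.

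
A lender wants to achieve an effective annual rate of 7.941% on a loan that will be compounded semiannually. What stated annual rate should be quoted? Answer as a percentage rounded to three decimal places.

(1 + r/2)^2 − 1 = 0.07941, so 1 + r/2 = 1.07941^(1/2).
r/2 = 0.038947, so r = 0.077893 = 7.789%.

7.789%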